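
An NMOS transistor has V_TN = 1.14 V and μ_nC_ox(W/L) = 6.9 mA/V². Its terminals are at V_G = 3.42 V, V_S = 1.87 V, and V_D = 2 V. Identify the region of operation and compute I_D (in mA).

Triode; I_D = 0.309 mA

V_GS = V_G − V_S = 3.42 − 1.87 = 1.55 V; V_DS = V_D − V_S = 2 − 1.87 = 0.13 V.
V_ov = V_GS − V_TN = 1.55 − 1.14 = 0.41 V.
Since V_DS = 0.13 V < V_ov = 0.41 V, the device is in the triode region.
I_D = k_n [V_ov · V_DS − ½ V_DS²] = 6.9 × [0.41 × 0.13 − 0.5 × 0.13²] = 0.309 mA.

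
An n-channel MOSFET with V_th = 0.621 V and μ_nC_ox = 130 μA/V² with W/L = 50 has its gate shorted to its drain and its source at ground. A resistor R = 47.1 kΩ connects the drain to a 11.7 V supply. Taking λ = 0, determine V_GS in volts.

V_GS = 0.887 V

With gate tied to drain, V_GS = V_DS ≥ V_GS − V_th, so the device is in saturation.
k_n = μ_nC_ox · (W/L) = 6.5 mA/V².
KCL at the drain: ½ k_n (V_GS − V_th)² = (V_DD − V_GS)/R.
Let x = V_GS − 0.621. Then 153 x² + x − 11.08 = 0, giving x = 0.266 V (positive root), so V_GS = 0.887 V.
I_D = (V_DD − V_GS)/R = (11.7 − 0.887) / 47.1 = 0.23 mA.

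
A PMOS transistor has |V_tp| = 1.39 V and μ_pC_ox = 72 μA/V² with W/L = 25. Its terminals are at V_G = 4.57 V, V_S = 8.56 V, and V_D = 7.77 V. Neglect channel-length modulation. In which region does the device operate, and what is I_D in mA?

V_SG = V_S − V_G = 8.56 − 4.57 = 3.99 V; V_SD = V_S − V_D = 8.56 − 7.77 = 0.79 V.
k_p = μ_pC_ox · (W/L) = 1.8 mA/V².
V_ov = V_SG − |V_tp| = 3.99 − 1.39 = 2.6 V.
Since V_SD = 0.79 V < V_ov = 2.6 V, the device is in the triode region.
I_D = k_p [V_ov · V_SD − ½ V_SD²] = 1.8 × [2.6 × 0.79 − 0.5 × 0.79²] = 3.14 mA.

Triode; I_D = 3.14 mA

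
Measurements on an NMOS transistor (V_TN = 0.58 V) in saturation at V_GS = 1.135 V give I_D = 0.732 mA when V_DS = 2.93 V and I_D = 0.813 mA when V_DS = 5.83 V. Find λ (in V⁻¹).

With V_GS fixed, I_D ∝ (1 + λ V_DS) in saturation, so I_D2/I_D1 = (1 + λ V_DS2)/(1 + λ V_DS1).
0.813/0.732 = 1.111 = (1 + 5.83 λ)/(1 + 2.93 λ).
Solving: λ (I_D1 V_DS2 − I_D2 V_DS1) = I_D2 − I_D1, so λ = (0.813 − 0.732) / (0.732 × 5.83 − 0.813 × 2.93) = 0.081 / 1.89 = 0.043 V⁻¹.

λ = 0.0430 V⁻¹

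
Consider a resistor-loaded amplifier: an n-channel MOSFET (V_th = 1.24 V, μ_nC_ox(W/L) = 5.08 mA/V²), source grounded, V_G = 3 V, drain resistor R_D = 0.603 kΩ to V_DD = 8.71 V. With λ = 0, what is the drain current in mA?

I_D = 7.87 mA

V_GS = V_G = 3 V, so V_ov = 3 − 1.24 = 1.76 V.
Assume saturation: I_D = ½ k_n V_ov² = 0.5 × 5.08 × 1.76² = 7.87 mA, giving V_DS = V_DD − I_D R_D = 8.71 − 7.87 × 0.603 = 3.97 V.
V_DS = 3.97 V ≥ V_ov = 1.76 V, confirming saturation.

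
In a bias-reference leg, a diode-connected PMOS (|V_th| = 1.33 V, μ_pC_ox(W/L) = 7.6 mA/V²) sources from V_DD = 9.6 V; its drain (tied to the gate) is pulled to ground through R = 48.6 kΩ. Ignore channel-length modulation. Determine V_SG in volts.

With gate tied to drain, V_SG = V_SD ≥ V_SG − |V_th|, so the device is in saturation.
KCL at the drain: ½ k_p (V_SG − |V_th|)² = (V_DD − V_SG)/R.
Let x = V_SG − 1.33. Then 185 x² + x − 8.27 = 0, giving x = 0.209 V (positive root), so V_SG = 1.54 V.
I_D = (V_DD − V_SG)/R = (9.6 − 1.54) / 48.6 = 0.166 mA.

V_SG = 1.54 V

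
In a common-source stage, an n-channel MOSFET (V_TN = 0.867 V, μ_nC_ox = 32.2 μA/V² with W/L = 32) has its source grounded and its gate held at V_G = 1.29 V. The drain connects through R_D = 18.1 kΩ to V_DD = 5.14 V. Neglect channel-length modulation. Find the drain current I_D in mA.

I_D = 0.0922 mA

V_GS = V_G = 1.29 V, so V_ov = 1.29 − 0.867 = 0.423 V.
k_n = μ_nC_ox · (W/L) = 1.03 mA/V².
Assume saturation: I_D = ½ k_n V_ov² = 0.5 × 1.03 × 0.423² = 0.0922 mA, giving V_DS = V_DD − I_D R_D = 5.14 − 0.0922 × 18.1 = 3.47 V.
V_DS = 3.47 V ≥ V_ov = 0.423 V, confirming saturation.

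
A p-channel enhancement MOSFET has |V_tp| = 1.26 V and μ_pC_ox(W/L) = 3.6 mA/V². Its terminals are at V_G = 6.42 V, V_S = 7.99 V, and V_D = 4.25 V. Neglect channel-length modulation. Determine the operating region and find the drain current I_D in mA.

V_SG = V_S − V_G = 7.99 − 6.42 = 1.57 V; V_SD = V_S − V_D = 7.99 − 4.25 = 3.74 V.
V_ov = V_SG − |V_tp| = 1.57 − 1.26 = 0.31 V.
Since V_SD = 3.74 V ≥ V_ov = 0.31 V, the device is in saturation.
I_D = ½ k_p V_ov² = 0.5 × 3.6 × 0.31² = 0.173 mA.

Saturation; I_D = 0.173 mA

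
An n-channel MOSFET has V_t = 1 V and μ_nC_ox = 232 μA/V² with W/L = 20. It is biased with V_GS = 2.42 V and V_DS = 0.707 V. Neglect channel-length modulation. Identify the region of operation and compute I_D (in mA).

k_n = μ_nC_ox · (W/L) = 4.64 mA/V².
V_ov = V_GS − V_t = 2.42 − 1 = 1.42 V.
Since V_DS = 0.707 V < V_ov = 1.42 V, the device is in the triode region.
I_D = k_n [V_ov · V_DS − ½ V_DS²] = 4.64 × [1.42 × 0.707 − 0.5 × 0.707²] = 3.5 mA.

Triode; I_D = 3.50 mA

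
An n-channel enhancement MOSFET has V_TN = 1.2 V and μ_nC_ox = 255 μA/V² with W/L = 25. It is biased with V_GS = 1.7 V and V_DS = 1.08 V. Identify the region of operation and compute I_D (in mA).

Saturation; I_D = 0.797 mA

k_n = μ_nC_ox · (W/L) = 6.375 mA/V².
V_ov = V_GS − V_TN = 1.7 − 1.2 = 0.5 V.
Since V_DS = 1.08 V ≥ V_ov = 0.5 V, the device is in saturation.
I_D = ½ k_n V_ov² = 0.5 × 6.375 × 0.5² = 0.797 mA.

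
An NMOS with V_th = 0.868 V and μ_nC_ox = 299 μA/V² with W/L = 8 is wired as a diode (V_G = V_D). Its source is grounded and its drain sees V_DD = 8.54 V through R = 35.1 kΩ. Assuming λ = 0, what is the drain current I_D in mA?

I_D = 0.207 mA

With gate tied to drain, V_GS = V_DS ≥ V_GS − V_th, so the device is in saturation.
k_n = μ_nC_ox · (W/L) = 2.392 mA/V².
KCL at the drain: ½ k_n (V_GS − V_th)² = (V_DD − V_GS)/R.
Let x = V_GS − 0.868. Then 42 x² + x − 7.672 = 0, giving x = 0.416 V (positive root), so V_GS = 1.28 V.
I_D = (V_DD − V_GS)/R = (8.54 − 1.28) / 35.1 = 0.207 mA.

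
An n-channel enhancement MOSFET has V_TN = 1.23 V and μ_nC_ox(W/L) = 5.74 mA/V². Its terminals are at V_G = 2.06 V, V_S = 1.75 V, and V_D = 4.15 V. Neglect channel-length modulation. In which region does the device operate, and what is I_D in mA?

Cutoff; I_D = 0 mA

V_GS = V_G − V_S = 2.06 − 1.75 = 0.31 V; V_DS = V_D − V_S = 4.15 − 1.75 = 2.4 V.
V_GS = 0.31 V < V_TN = 1.23 V, so the transistor is in cutoff.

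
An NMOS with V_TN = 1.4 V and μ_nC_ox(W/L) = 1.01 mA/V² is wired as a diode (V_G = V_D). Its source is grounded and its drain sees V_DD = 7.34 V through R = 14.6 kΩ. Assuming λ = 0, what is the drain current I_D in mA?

I_D = 0.350 mA

With gate tied to drain, V_GS = V_DS ≥ V_GS − V_TN, so the device is in saturation.
KCL at the drain: ½ k_n (V_GS − V_TN)² = (V_DD − V_GS)/R.
Let x = V_GS − 1.4. Then 7.37 x² + x − 5.94 = 0, giving x = 0.832 V (positive root), so V_GS = 2.23 V.
I_D = (V_DD − V_GS)/R = (7.34 − 2.23) / 14.6 = 0.35 mA.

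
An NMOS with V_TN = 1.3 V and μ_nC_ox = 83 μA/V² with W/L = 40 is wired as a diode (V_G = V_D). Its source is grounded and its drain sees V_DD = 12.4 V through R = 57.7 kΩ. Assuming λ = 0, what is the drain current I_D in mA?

With gate tied to drain, V_GS = V_DS ≥ V_GS − V_TN, so the device is in saturation.
k_n = μ_nC_ox · (W/L) = 3.32 mA/V².
KCL at the drain: ½ k_n (V_GS − V_TN)² = (V_DD − V_GS)/R.
Let x = V_GS − 1.3. Then 95.8 x² + x − 11.1 = 0, giving x = 0.335 V (positive root), so V_GS = 1.64 V.
I_D = (V_DD − V_GS)/R = (12.4 − 1.64) / 57.7 = 0.187 mA.

I_D = 0.187 mA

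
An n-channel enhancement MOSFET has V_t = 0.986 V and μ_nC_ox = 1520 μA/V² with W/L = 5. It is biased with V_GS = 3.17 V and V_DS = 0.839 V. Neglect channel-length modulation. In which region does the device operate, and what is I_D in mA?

Triode; I_D = 11.3 mA

k_n = μ_nC_ox · (W/L) = 7.6 mA/V².
V_ov = V_GS − V_t = 3.17 − 0.986 = 2.18 V.
Since V_DS = 0.839 V < V_ov = 2.18 V, the device is in the triode region.
I_D = k_n [V_ov · V_DS − ½ V_DS²] = 7.6 × [2.18 × 0.839 − 0.5 × 0.839²] = 11.3 mA.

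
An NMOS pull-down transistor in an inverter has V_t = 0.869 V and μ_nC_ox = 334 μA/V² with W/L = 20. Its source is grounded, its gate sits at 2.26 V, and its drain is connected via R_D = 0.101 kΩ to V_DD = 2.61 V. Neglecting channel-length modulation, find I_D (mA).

V_GS = V_G = 2.26 V, so V_ov = 2.26 − 0.869 = 1.39 V.
k_n = μ_nC_ox · (W/L) = 6.68 mA/V².
Assume saturation: I_D = ½ k_n V_ov² = 0.5 × 6.68 × 1.39² = 6.46 mA, giving V_DS = V_DD − I_D R_D = 2.61 − 6.46 × 0.101 = 1.96 V.
V_DS = 1.96 V ≥ V_ov = 1.39 V, confirming saturation.

I_D = 6.46 mA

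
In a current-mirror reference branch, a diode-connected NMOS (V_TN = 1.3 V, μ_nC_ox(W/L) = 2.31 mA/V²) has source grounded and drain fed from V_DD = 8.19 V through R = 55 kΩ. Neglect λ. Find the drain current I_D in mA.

I_D = 0.119 mA

With gate tied to drain, V_GS = V_DS ≥ V_GS − V_TN, so the device is in saturation.
KCL at the drain: ½ k_n (V_GS − V_TN)² = (V_DD − V_GS)/R.
Let x = V_GS − 1.3. Then 63.5 x² + x − 6.89 = 0, giving x = 0.322 V (positive root), so V_GS = 1.62 V.
I_D = (V_DD − V_GS)/R = (8.19 − 1.62) / 55 = 0.119 mA.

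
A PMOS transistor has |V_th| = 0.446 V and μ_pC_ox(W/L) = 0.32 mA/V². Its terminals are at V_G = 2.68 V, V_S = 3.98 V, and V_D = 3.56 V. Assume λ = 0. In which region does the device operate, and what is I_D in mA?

Triode; I_D = 0.0866 mA

V_SG = V_S − V_G = 3.98 − 2.68 = 1.3 V; V_SD = V_S − V_D = 3.98 − 3.56 = 0.42 V.
V_ov = V_SG − |V_th| = 1.3 − 0.446 = 0.854 V.
Since V_SD = 0.42 V < V_ov = 0.854 V, the device is in the triode region.
I_D = k_p [V_ov · V_SD − ½ V_SD²] = 0.32 × [0.854 × 0.42 − 0.5 × 0.42²] = 0.0866 mA.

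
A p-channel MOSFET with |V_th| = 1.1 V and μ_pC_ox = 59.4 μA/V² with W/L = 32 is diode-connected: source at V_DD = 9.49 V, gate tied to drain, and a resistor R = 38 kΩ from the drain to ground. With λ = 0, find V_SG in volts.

With gate tied to drain, V_SG = V_SD ≥ V_SG − |V_th|, so the device is in saturation.
k_p = μ_pC_ox · (W/L) = 1.901 mA/V².
KCL at the drain: ½ k_p (V_SG − |V_th|)² = (V_DD − V_SG)/R.
Let x = V_SG − 1.1. Then 36.1 x² + x − 8.39 = 0, giving x = 0.468 V (positive root), so V_SG = 1.57 V.
I_D = (V_DD − V_SG)/R = (9.49 − 1.57) / 38 = 0.208 mA.

V_SG = 1.57 V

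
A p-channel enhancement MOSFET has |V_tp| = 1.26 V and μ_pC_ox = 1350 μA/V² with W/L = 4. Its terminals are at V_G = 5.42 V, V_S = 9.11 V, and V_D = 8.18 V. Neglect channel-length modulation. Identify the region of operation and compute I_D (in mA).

Triode; I_D = 9.87 mA

V_SG = V_S − V_G = 9.11 − 5.42 = 3.69 V; V_SD = V_S − V_D = 9.11 − 8.18 = 0.93 V.
k_p = μ_pC_ox · (W/L) = 5.4 mA/V².
V_ov = V_SG − |V_tp| = 3.69 − 1.26 = 2.43 V.
Since V_SD = 0.93 V < V_ov = 2.43 V, the device is in the triode region.
I_D = k_p [V_ov · V_SD − ½ V_SD²] = 5.4 × [2.43 × 0.93 − 0.5 × 0.93²] = 9.87 mA.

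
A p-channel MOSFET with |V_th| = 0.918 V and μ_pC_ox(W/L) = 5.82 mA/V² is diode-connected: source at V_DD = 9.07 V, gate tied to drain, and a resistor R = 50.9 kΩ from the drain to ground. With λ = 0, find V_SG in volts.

V_SG = 1.15 V

With gate tied to drain, V_SG = V_SD ≥ V_SG − |V_th|, so the device is in saturation.
KCL at the drain: ½ k_p (V_SG − |V_th|)² = (V_DD − V_SG)/R.
Let x = V_SG − 0.918. Then 148 x² + x − 8.152 = 0, giving x = 0.231 V (positive root), so V_SG = 1.15 V.
I_D = (V_DD − V_SG)/R = (9.07 − 1.15) / 50.9 = 0.156 mA.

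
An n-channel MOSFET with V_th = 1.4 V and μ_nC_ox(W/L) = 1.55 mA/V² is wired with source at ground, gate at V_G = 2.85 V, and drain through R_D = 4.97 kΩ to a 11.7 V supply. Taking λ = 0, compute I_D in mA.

V_GS = V_G = 2.85 V, so V_ov = 2.85 − 1.4 = 1.45 V.
Assume saturation: I_D = ½ k_n V_ov² = 0.5 × 1.55 × 1.45² = 1.63 mA, giving V_DS = V_DD − I_D R_D = 11.7 − 1.63 × 4.97 = 3.6 V.
V_DS = 3.6 V ≥ V_ov = 1.45 V, confirming saturation.

I_D = 1.63 mA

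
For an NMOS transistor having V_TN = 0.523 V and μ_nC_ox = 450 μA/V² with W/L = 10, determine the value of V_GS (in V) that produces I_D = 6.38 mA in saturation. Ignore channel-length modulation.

k_n = μ_nC_ox · (W/L) = 4.5 mA/V².
In saturation I_D = ½ k_n (V_GS − V_TN)², so V_GS − V_TN = √(2 I_D / k_n) = √(2 × 6.38 / 4.5) = 1.68 V.
V_GS = 0.523 + 1.68 = 2.21 V.

V_GS = 2.21 V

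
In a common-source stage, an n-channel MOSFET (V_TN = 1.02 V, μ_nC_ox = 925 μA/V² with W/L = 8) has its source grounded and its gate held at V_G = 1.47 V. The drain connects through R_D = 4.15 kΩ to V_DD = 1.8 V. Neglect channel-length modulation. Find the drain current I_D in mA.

V_GS = V_G = 1.47 V, so V_ov = 1.47 − 1.02 = 0.45 V.
k_n = μ_nC_ox · (W/L) = 7.4 mA/V².
Assume saturation: I_D = ½ k_n V_ov² = 0.5 × 7.4 × 0.45² = 0.749 mA, giving V_DS = V_DD − I_D R_D = 1.8 − 0.749 × 4.15 = -1.31 V.
But -1.31 V < V_ov = 0.45 V, so the device is actually in triode.
In triode I_D = k_n[V_ov V_DS − ½ V_DS²] and I_D = (V_DD − V_DS)/R_D. Equating: 15.4 V_DS² − 14.82 V_DS + 1.8 = 0, giving V_DS = 0.143 V (the root below V_ov).
I_D = (1.8 − 0.143) / 4.15 = 0.399 mA.

I_D = 0.399 mA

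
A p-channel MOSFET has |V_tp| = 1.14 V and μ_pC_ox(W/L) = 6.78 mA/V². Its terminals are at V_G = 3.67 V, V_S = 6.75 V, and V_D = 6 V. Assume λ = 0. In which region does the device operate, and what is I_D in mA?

V_SG = V_S − V_G = 6.75 − 3.67 = 3.08 V; V_SD = V_S − V_D = 6.75 − 6 = 0.75 V.
V_ov = V_SG − |V_tp| = 3.08 − 1.14 = 1.94 V.
Since V_SD = 0.75 V < V_ov = 1.94 V, the device is in the triode region.
I_D = k_p [V_ov · V_SD − ½ V_SD²] = 6.78 × [1.94 × 0.75 − 0.5 × 0.75²] = 7.96 mA.

Triode; I_D = 7.96 mA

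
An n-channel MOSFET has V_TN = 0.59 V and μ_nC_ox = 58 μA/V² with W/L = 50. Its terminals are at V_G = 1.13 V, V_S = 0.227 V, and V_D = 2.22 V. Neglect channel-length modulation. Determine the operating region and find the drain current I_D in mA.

V_GS = V_G − V_S = 1.13 − 0.227 = 0.903 V; V_DS = V_D − V_S = 2.22 − 0.227 = 1.99 V.
k_n = μ_nC_ox · (W/L) = 2.9 mA/V².
V_ov = V_GS − V_TN = 0.903 − 0.59 = 0.313 V.
Since V_DS = 1.99 V ≥ V_ov = 0.313 V, the device is in saturation.
I_D = ½ k_n V_ov² = 0.5 × 2.9 × 0.313² = 0.142 mA.

Saturation; I_D = 0.142 mA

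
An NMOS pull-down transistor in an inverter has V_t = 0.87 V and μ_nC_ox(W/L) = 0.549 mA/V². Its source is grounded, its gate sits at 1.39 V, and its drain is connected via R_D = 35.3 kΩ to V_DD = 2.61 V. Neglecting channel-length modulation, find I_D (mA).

V_GS = V_G = 1.39 V, so V_ov = 1.39 − 0.87 = 0.52 V.
Assume saturation: I_D = ½ k_n V_ov² = 0.5 × 0.549 × 0.52² = 0.0742 mA, giving V_DS = V_DD − I_D R_D = 2.61 − 0.0742 × 35.3 = -0.0101 V.
But -0.0101 V < V_ov = 0.52 V, so the device is actually in triode.
In triode I_D = k_n[V_ov V_DS − ½ V_DS²] and I_D = (V_DD − V_DS)/R_D. Equating: 9.69 V_DS² − 11.08 V_DS + 2.61 = 0, giving V_DS = 0.332 V (the root below V_ov).
I_D = (2.61 − 0.332) / 35.3 = 0.0645 mA.

I_D = 0.0645 mA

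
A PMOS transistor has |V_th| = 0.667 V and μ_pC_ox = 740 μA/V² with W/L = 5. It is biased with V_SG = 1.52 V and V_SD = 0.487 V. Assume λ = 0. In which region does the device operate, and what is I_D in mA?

k_p = μ_pC_ox · (W/L) = 3.7 mA/V².
V_ov = V_SG − |V_th| = 1.52 − 0.667 = 0.853 V.
Since V_SD = 0.487 V < V_ov = 0.853 V, the device is in the triode region.
I_D = k_p [V_ov · V_SD − ½ V_SD²] = 3.7 × [0.853 × 0.487 − 0.5 × 0.487²] = 1.1 mA.

Triode; I_D = 1.10 mA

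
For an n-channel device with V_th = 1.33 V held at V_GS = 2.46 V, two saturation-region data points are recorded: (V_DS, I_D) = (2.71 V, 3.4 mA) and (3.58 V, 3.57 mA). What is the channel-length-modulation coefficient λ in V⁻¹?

λ = 0.0681 V⁻¹

With V_GS fixed, I_D ∝ (1 + λ V_DS) in saturation, so I_D2/I_D1 = (1 + λ V_DS2)/(1 + λ V_DS1).
3.57/3.4 = 1.05 = (1 + 3.58 λ)/(1 + 2.71 λ).
Solving: λ (I_D1 V_DS2 − I_D2 V_DS1) = I_D2 − I_D1, so λ = (3.57 − 3.4) / (3.4 × 3.58 − 3.57 × 2.71) = 0.17 / 2.5 = 0.0681 V⁻¹.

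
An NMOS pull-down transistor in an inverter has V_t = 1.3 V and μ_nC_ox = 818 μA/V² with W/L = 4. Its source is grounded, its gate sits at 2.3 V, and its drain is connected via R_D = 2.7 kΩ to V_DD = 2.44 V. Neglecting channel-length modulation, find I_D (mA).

I_D = 0.798 mA

V_GS = V_G = 2.3 V, so V_ov = 2.3 − 1.3 = 1 V.
k_n = μ_nC_ox · (W/L) = 3.272 mA/V².
Assume saturation: I_D = ½ k_n V_ov² = 0.5 × 3.272 × 1² = 1.64 mA, giving V_DS = V_DD − I_D R_D = 2.44 − 1.64 × 2.7 = -1.98 V.
But -1.98 V < V_ov = 1 V, so the device is actually in triode.
In triode I_D = k_n[V_ov V_DS − ½ V_DS²] and I_D = (V_DD − V_DS)/R_D. Equating: 4.42 V_DS² − 9.834 V_DS + 2.44 = 0, giving V_DS = 0.284 V (the root below V_ov).
I_D = (2.44 − 0.284) / 2.7 = 0.798 mA.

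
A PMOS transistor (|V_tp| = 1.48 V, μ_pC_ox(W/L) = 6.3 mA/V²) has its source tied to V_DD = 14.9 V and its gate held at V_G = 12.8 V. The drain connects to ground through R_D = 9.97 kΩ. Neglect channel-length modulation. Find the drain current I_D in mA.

I_D = 1.21 mA

V_SG = V_DD − V_G = 14.9 − 12.8 = 2.1 V, so V_ov = 2.1 − 1.48 = 0.62 V.
Assume saturation: I_D = ½ k_p V_ov² = 0.5 × 6.3 × 0.62² = 1.21 mA, giving V_SD = V_DD − I_D R_D = 14.9 − 1.21 × 9.97 = 2.83 V.
V_SD = 2.83 V ≥ V_ov = 0.62 V, confirming saturation.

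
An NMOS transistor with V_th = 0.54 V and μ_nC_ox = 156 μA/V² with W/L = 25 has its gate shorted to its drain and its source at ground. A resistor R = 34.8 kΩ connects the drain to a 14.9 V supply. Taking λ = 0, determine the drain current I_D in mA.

With gate tied to drain, V_GS = V_DS ≥ V_GS − V_th, so the device is in saturation.
k_n = μ_nC_ox · (W/L) = 3.9 mA/V².
KCL at the drain: ½ k_n (V_GS − V_th)² = (V_DD − V_GS)/R.
Let x = V_GS − 0.54. Then 67.9 x² + x − 14.36 = 0, giving x = 0.453 V (positive root), so V_GS = 0.993 V.
I_D = (V_DD − V_GS)/R = (14.9 − 0.993) / 34.8 = 0.4 mA.

I_D = 0.400 mA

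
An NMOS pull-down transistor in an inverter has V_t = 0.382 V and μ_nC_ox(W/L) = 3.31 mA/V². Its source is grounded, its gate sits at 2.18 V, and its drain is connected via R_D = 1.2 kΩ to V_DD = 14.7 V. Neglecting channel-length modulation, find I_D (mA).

V_GS = V_G = 2.18 V, so V_ov = 2.18 − 0.382 = 1.8 V.
Assume saturation: I_D = ½ k_n V_ov² = 0.5 × 3.31 × 1.8² = 5.35 mA, giving V_DS = V_DD − I_D R_D = 14.7 − 5.35 × 1.2 = 8.28 V.
V_DS = 8.28 V ≥ V_ov = 1.8 V, confirming saturation.

I_D = 5.35 mA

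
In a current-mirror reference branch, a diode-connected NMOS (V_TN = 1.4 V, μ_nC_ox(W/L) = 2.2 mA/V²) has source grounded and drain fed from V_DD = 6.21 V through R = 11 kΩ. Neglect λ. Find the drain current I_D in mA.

With gate tied to drain, V_GS = V_DS ≥ V_GS − V_TN, so the device is in saturation.
KCL at the drain: ½ k_n (V_GS − V_TN)² = (V_DD − V_GS)/R.
Let x = V_GS − 1.4. Then 12.1 x² + x − 4.81 = 0, giving x = 0.591 V (positive root), so V_GS = 1.99 V.
I_D = (V_DD − V_GS)/R = (6.21 − 1.99) / 11 = 0.384 mA.

I_D = 0.384 mA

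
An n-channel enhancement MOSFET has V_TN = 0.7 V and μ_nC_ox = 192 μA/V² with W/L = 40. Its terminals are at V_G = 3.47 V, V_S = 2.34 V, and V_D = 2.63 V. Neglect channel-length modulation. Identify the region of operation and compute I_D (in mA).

Triode; I_D = 0.635 mA

V_GS = V_G − V_S = 3.47 − 2.34 = 1.13 V; V_DS = V_D − V_S = 2.63 − 2.34 = 0.29 V.
k_n = μ_nC_ox · (W/L) = 7.68 mA/V².
V_ov = V_GS − V_TN = 1.13 − 0.7 = 0.43 V.
Since V_DS = 0.29 V < V_ov = 0.43 V, the device is in the triode region.
I_D = k_n [V_ov · V_DS − ½ V_DS²] = 7.68 × [0.43 × 0.29 − 0.5 × 0.29²] = 0.635 mA.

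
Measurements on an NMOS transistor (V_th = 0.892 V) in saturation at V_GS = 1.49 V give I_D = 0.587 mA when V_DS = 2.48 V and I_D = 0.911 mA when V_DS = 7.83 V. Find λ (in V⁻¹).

λ = 0.139 V⁻¹

With V_GS fixed, I_D ∝ (1 + λ V_DS) in saturation, so I_D2/I_D1 = (1 + λ V_DS2)/(1 + λ V_DS1).
0.911/0.587 = 1.552 = (1 + 7.83 λ)/(1 + 2.48 λ).
Solving: λ (I_D1 V_DS2 − I_D2 V_DS1) = I_D2 − I_D1, so λ = (0.911 − 0.587) / (0.587 × 7.83 − 0.911 × 2.48) = 0.324 / 2.34 = 0.139 V⁻¹.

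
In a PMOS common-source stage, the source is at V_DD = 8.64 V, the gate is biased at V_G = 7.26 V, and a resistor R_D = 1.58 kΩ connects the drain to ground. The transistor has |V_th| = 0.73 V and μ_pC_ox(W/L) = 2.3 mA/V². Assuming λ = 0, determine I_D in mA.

I_D = 0.486 mA

V_SG = V_DD − V_G = 8.64 − 7.26 = 1.38 V, so V_ov = 1.38 − 0.73 = 0.65 V.
Assume saturation: I_D = ½ k_p V_ov² = 0.5 × 2.3 × 0.65² = 0.486 mA, giving V_SD = V_DD − I_D R_D = 8.64 − 0.486 × 1.58 = 7.87 V.
V_SD = 7.87 V ≥ V_ov = 0.65 V, confirming saturation.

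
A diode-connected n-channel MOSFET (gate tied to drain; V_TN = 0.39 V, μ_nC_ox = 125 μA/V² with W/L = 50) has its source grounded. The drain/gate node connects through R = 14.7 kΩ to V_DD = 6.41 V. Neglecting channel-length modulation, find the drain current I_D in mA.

With gate tied to drain, V_GS = V_DS ≥ V_GS − V_TN, so the device is in saturation.
k_n = μ_nC_ox · (W/L) = 6.25 mA/V².
KCL at the drain: ½ k_n (V_GS − V_TN)² = (V_DD − V_GS)/R.
Let x = V_GS − 0.39. Then 45.9 x² + x − 6.02 = 0, giving x = 0.351 V (positive root), so V_GS = 0.741 V.
I_D = (V_DD − V_GS)/R = (6.41 − 0.741) / 14.7 = 0.386 mA.

I_D = 0.386 mA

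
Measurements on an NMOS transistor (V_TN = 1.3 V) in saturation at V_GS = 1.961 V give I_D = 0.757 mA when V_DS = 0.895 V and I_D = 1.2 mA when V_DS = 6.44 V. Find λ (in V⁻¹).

With V_GS fixed, I_D ∝ (1 + λ V_DS) in saturation, so I_D2/I_D1 = (1 + λ V_DS2)/(1 + λ V_DS1).
1.2/0.757 = 1.585 = (1 + 6.44 λ)/(1 + 0.895 λ).
Solving: λ (I_D1 V_DS2 − I_D2 V_DS1) = I_D2 − I_D1, so λ = (1.2 − 0.757) / (0.757 × 6.44 − 1.2 × 0.895) = 0.443 / 3.8 = 0.117 V⁻¹.

λ = 0.117 V⁻¹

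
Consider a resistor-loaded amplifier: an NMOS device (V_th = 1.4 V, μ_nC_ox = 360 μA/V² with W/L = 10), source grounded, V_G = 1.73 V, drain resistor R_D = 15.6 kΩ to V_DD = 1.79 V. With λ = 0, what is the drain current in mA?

I_D = 0.108 mA

V_GS = V_G = 1.73 V, so V_ov = 1.73 − 1.4 = 0.33 V.
k_n = μ_nC_ox · (W/L) = 3.6 mA/V².
Assume saturation: I_D = ½ k_n V_ov² = 0.5 × 3.6 × 0.33² = 0.196 mA, giving V_DS = V_DD − I_D R_D = 1.79 − 0.196 × 15.6 = -1.27 V.
But -1.27 V < V_ov = 0.33 V, so the device is actually in triode.
In triode I_D = k_n[V_ov V_DS − ½ V_DS²] and I_D = (V_DD − V_DS)/R_D. Equating: 28.1 V_DS² − 19.53 V_DS + 1.79 = 0, giving V_DS = 0.109 V (the root below V_ov).
I_D = (1.79 − 0.109) / 15.6 = 0.108 mA.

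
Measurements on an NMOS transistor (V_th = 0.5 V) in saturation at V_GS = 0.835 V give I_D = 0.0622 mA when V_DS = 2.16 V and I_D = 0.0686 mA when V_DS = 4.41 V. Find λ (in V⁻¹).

λ = 0.0507 V⁻¹

With V_GS fixed, I_D ∝ (1 + λ V_DS) in saturation, so I_D2/I_D1 = (1 + λ V_DS2)/(1 + λ V_DS1).
0.0686/0.0622 = 1.103 = (1 + 4.41 λ)/(1 + 2.16 λ).
Solving: λ (I_D1 V_DS2 − I_D2 V_DS1) = I_D2 − I_D1, so λ = (0.0686 − 0.0622) / (0.0622 × 4.41 − 0.0686 × 2.16) = 0.0064 / 0.126 = 0.0507 V⁻¹.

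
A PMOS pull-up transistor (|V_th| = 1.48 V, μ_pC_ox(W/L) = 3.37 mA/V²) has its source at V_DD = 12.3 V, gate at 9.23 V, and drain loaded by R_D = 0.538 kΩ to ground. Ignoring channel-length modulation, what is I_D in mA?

I_D = 4.26 mA

V_SG = V_DD − V_G = 12.3 − 9.23 = 3.07 V, so V_ov = 3.07 − 1.48 = 1.59 V.
Assume saturation: I_D = ½ k_p V_ov² = 0.5 × 3.37 × 1.59² = 4.26 mA, giving V_SD = V_DD − I_D R_D = 12.3 − 4.26 × 0.538 = 10 V.
V_SD = 10 V ≥ V_ov = 1.59 V, confirming saturation.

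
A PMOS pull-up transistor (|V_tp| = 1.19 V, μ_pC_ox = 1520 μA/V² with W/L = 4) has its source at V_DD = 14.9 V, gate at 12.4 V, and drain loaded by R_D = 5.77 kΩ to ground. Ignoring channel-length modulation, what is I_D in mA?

I_D = 2.52 mA

V_SG = V_DD − V_G = 14.9 − 12.4 = 2.5 V, so V_ov = 2.5 − 1.19 = 1.31 V.
k_p = μ_pC_ox · (W/L) = 6.08 mA/V².
Assume saturation: I_D = ½ k_p V_ov² = 0.5 × 6.08 × 1.31² = 5.22 mA, giving V_SD = V_DD − I_D R_D = 14.9 − 5.22 × 5.77 = -15.2 V.
But -15.2 V < V_ov = 1.31 V, so the device is actually in triode.
In triode I_D = k_p[V_ov V_SD − ½ V_SD²] and I_D = (V_DD − V_SD)/R_D. Equating: 17.5 V_SD² − 46.96 V_SD + 14.9 = 0, giving V_SD = 0.368 V (the root below V_ov).
I_D = (14.9 − 0.368) / 5.77 = 2.52 mA.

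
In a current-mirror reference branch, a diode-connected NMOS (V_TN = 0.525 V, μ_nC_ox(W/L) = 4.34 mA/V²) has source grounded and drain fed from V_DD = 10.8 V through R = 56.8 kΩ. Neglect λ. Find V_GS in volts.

With gate tied to drain, V_GS = V_DS ≥ V_GS − V_TN, so the device is in saturation.
KCL at the drain: ½ k_n (V_GS − V_TN)² = (V_DD − V_GS)/R.
Let x = V_GS − 0.525. Then 123 x² + x − 10.28 = 0, giving x = 0.285 V (positive root), so V_GS = 0.81 V.
I_D = (V_DD − V_GS)/R = (10.8 − 0.81) / 56.8 = 0.176 mA.

V_GS = 0.810 V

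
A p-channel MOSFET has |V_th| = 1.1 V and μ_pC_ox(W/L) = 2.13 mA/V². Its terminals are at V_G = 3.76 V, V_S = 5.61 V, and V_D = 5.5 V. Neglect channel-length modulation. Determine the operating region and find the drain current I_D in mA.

V_SG = V_S − V_G = 5.61 − 3.76 = 1.85 V; V_SD = V_S − V_D = 5.61 − 5.5 = 0.11 V.
V_ov = V_SG − |V_th| = 1.85 − 1.1 = 0.75 V.
Since V_SD = 0.11 V < V_ov = 0.75 V, the device is in the triode region.
I_D = k_p [V_ov · V_SD − ½ V_SD²] = 2.13 × [0.75 × 0.11 − 0.5 × 0.11²] = 0.163 mA.

Triode; I_D = 0.163 mA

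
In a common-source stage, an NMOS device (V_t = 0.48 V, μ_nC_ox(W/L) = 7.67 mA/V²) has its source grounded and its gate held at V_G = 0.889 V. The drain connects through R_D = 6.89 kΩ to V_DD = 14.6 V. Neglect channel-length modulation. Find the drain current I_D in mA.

V_GS = V_G = 0.889 V, so V_ov = 0.889 − 0.48 = 0.409 V.
Assume saturation: I_D = ½ k_n V_ov² = 0.5 × 7.67 × 0.409² = 0.642 mA, giving V_DS = V_DD − I_D R_D = 14.6 − 0.642 × 6.89 = 10.2 V.
V_DS = 10.2 V ≥ V_ov = 0.409 V, confirming saturation.

I_D = 0.642 mA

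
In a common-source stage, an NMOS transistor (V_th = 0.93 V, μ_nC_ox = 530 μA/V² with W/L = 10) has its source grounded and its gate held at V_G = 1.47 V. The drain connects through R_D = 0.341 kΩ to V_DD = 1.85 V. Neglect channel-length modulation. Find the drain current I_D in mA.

V_GS = V_G = 1.47 V, so V_ov = 1.47 − 0.93 = 0.54 V.
k_n = μ_nC_ox · (W/L) = 5.3 mA/V².
Assume saturation: I_D = ½ k_n V_ov² = 0.5 × 5.3 × 0.54² = 0.773 mA, giving V_DS = V_DD − I_D R_D = 1.85 − 0.773 × 0.341 = 1.59 V.
V_DS = 1.59 V ≥ V_ov = 0.54 V, confirming saturation.

I_D = 0.773 mA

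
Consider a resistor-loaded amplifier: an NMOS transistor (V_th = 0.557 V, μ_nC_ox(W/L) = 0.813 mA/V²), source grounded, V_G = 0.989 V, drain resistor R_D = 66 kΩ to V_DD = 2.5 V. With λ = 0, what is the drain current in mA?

V_GS = V_G = 0.989 V, so V_ov = 0.989 − 0.557 = 0.432 V.
Assume saturation: I_D = ½ k_n V_ov² = 0.5 × 0.813 × 0.432² = 0.0759 mA, giving V_DS = V_DD − I_D R_D = 2.5 − 0.0759 × 66 = -2.51 V.
But -2.51 V < V_ov = 0.432 V, so the device is actually in triode.
In triode I_D = k_n[V_ov V_DS − ½ V_DS²] and I_D = (V_DD − V_DS)/R_D. Equating: 26.8 V_DS² − 24.18 V_DS + 2.5 = 0, giving V_DS = 0.119 V (the root below V_ov).
I_D = (2.5 − 0.119) / 66 = 0.0361 mA.

I_D = 0.0361 mA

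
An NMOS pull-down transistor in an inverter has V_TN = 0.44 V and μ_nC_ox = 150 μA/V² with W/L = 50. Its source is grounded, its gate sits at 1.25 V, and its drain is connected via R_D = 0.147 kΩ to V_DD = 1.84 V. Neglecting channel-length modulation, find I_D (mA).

I_D = 2.46 mA

V_GS = V_G = 1.25 V, so V_ov = 1.25 − 0.44 = 0.81 V.
k_n = μ_nC_ox · (W/L) = 7.5 mA/V².
Assume saturation: I_D = ½ k_n V_ov² = 0.5 × 7.5 × 0.81² = 2.46 mA, giving V_DS = V_DD − I_D R_D = 1.84 − 2.46 × 0.147 = 1.48 V.
V_DS = 1.48 V ≥ V_ov = 0.81 V, confirming saturation.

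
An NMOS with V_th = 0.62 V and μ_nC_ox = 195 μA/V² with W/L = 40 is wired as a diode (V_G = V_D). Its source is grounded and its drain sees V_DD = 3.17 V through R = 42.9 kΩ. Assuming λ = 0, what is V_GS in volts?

With gate tied to drain, V_GS = V_DS ≥ V_GS − V_th, so the device is in saturation.
k_n = μ_nC_ox · (W/L) = 7.8 mA/V².
KCL at the drain: ½ k_n (V_GS − V_th)² = (V_DD − V_GS)/R.
Let x = V_GS − 0.62. Then 167 x² + x − 2.55 = 0, giving x = 0.121 V (positive root), so V_GS = 0.741 V.
I_D = (V_DD − V_GS)/R = (3.17 − 0.741) / 42.9 = 0.0566 mA.

V_GS = 0.741 V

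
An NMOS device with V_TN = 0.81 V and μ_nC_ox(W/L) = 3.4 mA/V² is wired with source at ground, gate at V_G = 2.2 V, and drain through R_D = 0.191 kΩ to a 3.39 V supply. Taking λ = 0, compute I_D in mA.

V_GS = V_G = 2.2 V, so V_ov = 2.2 − 0.81 = 1.39 V.
Assume saturation: I_D = ½ k_n V_ov² = 0.5 × 3.4 × 1.39² = 3.28 mA, giving V_DS = V_DD − I_D R_D = 3.39 − 3.28 × 0.191 = 2.76 V.
V_DS = 2.76 V ≥ V_ov = 1.39 V, confirming saturation.

I_D = 3.28 mA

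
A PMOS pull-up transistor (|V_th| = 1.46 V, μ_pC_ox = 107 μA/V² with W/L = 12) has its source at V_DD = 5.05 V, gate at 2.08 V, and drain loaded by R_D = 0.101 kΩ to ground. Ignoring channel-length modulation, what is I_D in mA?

I_D = 1.46 mA

V_SG = V_DD − V_G = 5.05 − 2.08 = 2.97 V, so V_ov = 2.97 − 1.46 = 1.51 V.
k_p = μ_pC_ox · (W/L) = 1.284 mA/V².
Assume saturation: I_D = ½ k_p V_ov² = 0.5 × 1.284 × 1.51² = 1.46 mA, giving V_SD = V_DD − I_D R_D = 5.05 − 1.46 × 0.101 = 4.9 V.
V_SD = 4.9 V ≥ V_ov = 1.51 V, confirming saturation.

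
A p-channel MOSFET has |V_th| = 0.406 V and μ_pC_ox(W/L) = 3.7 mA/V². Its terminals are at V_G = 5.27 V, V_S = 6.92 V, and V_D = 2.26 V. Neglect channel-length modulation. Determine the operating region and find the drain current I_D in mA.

V_SG = V_S − V_G = 6.92 − 5.27 = 1.65 V; V_SD = V_S − V_D = 6.92 − 2.26 = 4.66 V.
V_ov = V_SG − |V_th| = 1.65 − 0.406 = 1.24 V.
Since V_SD = 4.66 V ≥ V_ov = 1.24 V, the device is in saturation.
I_D = ½ k_p V_ov² = 0.5 × 3.7 × 1.24² = 2.86 mA.

Saturation; I_D = 2.86 mA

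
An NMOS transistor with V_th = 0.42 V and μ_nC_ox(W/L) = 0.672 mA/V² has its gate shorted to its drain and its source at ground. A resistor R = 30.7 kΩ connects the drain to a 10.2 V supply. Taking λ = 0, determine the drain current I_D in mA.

I_D = 0.288 mA

With gate tied to drain, V_GS = V_DS ≥ V_GS − V_th, so the device is in saturation.
KCL at the drain: ½ k_n (V_GS − V_th)² = (V_DD − V_GS)/R.
Let x = V_GS − 0.42. Then 10.3 x² + x − 9.78 = 0, giving x = 0.926 V (positive root), so V_GS = 1.35 V.
I_D = (V_DD − V_GS)/R = (10.2 − 1.35) / 30.7 = 0.288 mA.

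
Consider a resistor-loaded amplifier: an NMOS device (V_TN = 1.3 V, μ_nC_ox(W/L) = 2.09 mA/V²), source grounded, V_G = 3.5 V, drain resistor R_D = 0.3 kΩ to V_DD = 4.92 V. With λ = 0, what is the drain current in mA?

V_GS = V_G = 3.5 V, so V_ov = 3.5 − 1.3 = 2.2 V.
Assume saturation: I_D = ½ k_n V_ov² = 0.5 × 2.09 × 2.2² = 5.06 mA, giving V_DS = V_DD − I_D R_D = 4.92 − 5.06 × 0.3 = 3.4 V.
V_DS = 3.4 V ≥ V_ov = 2.2 V, confirming saturation.

I_D = 5.06 mA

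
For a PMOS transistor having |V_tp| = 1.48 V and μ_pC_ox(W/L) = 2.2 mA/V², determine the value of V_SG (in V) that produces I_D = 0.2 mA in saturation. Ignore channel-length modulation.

V_SG = 1.91 V

In saturation I_D = ½ k_p (V_SG − |V_tp|)², so V_SG − |V_tp| = √(2 I_D / k_p) = √(2 × 0.2 / 2.2) = 0.426 V.
V_SG = 1.48 + 0.426 = 1.91 V.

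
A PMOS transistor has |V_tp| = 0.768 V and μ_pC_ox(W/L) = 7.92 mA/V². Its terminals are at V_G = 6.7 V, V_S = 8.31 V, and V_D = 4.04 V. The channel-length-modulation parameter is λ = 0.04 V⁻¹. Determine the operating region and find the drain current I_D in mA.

Saturation; I_D = 3.29 mA

V_SG = V_S − V_G = 8.31 − 6.7 = 1.61 V; V_SD = V_S − V_D = 8.31 − 4.04 = 4.27 V.
V_ov = V_SG − |V_tp| = 1.61 − 0.768 = 0.842 V.
Since V_SD = 4.27 V ≥ V_ov = 0.842 V, the device is in saturation.
I_D = ½ k_p V_ov² (1 + λ V_SD) = 0.5 × 7.92 × 0.842² × (1 + 0.04 × 4.27) = 3.29 mA.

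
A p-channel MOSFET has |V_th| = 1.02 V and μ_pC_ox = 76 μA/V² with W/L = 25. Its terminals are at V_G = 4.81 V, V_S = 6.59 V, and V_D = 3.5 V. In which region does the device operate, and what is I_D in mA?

V_SG = V_S − V_G = 6.59 − 4.81 = 1.78 V; V_SD = V_S − V_D = 6.59 − 3.5 = 3.09 V.
k_p = μ_pC_ox · (W/L) = 1.9 mA/V².
V_ov = V_SG − |V_th| = 1.78 − 1.02 = 0.76 V.
Since V_SD = 3.09 V ≥ V_ov = 0.76 V, the device is in saturation.
I_D = ½ k_p V_ov² = 0.5 × 1.9 × 0.76² = 0.549 mA.

Saturation; I_D = 0.549 mA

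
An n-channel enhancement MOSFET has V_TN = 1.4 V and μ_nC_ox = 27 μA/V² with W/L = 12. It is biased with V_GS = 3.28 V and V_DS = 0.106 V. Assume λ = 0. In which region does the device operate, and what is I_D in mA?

k_n = μ_nC_ox · (W/L) = 0.324 mA/V².
V_ov = V_GS − V_TN = 3.28 − 1.4 = 1.88 V.
Since V_DS = 0.106 V < V_ov = 1.88 V, the device is in the triode region.
I_D = k_n [V_ov · V_DS − ½ V_DS²] = 0.324 × [1.88 × 0.106 − 0.5 × 0.106²] = 0.0627 mA.

Triode; I_D = 0.0627 mA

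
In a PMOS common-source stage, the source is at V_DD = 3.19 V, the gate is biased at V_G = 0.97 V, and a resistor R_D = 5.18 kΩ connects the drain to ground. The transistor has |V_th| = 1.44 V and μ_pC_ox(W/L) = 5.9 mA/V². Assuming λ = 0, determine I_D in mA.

V_SG = V_DD − V_G = 3.19 − 0.97 = 2.22 V, so V_ov = 2.22 − 1.44 = 0.78 V.
Assume saturation: I_D = ½ k_p V_ov² = 0.5 × 5.9 × 0.78² = 1.79 mA, giving V_SD = V_DD − I_D R_D = 3.19 − 1.79 × 5.18 = -6.11 V.
But -6.11 V < V_ov = 0.78 V, so the device is actually in triode.
In triode I_D = k_p[V_ov V_SD − ½ V_SD²] and I_D = (V_DD − V_SD)/R_D. Equating: 15.3 V_SD² − 24.84 V_SD + 3.19 = 0, giving V_SD = 0.141 V (the root below V_ov).
I_D = (3.19 − 0.141) / 5.18 = 0.589 mA.

I_D = 0.589 mA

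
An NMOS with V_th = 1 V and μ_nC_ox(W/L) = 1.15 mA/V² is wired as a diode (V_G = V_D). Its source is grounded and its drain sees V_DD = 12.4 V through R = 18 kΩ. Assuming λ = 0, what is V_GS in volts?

With gate tied to drain, V_GS = V_DS ≥ V_GS − V_th, so the device is in saturation.
KCL at the drain: ½ k_n (V_GS − V_th)² = (V_DD − V_GS)/R.
Let x = V_GS − 1. Then 10.3 x² + x − 11.4 = 0, giving x = 1 V (positive root), so V_GS = 2 V.
I_D = (V_DD − V_GS)/R = (12.4 − 2) / 18 = 0.578 mA.

V_GS = 2.00 V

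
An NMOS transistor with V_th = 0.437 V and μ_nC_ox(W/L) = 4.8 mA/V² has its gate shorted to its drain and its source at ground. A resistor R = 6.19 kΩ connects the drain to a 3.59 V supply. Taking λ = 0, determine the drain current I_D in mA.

I_D = 0.440 mA

With gate tied to drain, V_GS = V_DS ≥ V_GS − V_th, so the device is in saturation.
KCL at the drain: ½ k_n (V_GS − V_th)² = (V_DD − V_GS)/R.
Let x = V_GS − 0.437. Then 14.9 x² + x − 3.153 = 0, giving x = 0.428 V (positive root), so V_GS = 0.865 V.
I_D = (V_DD − V_GS)/R = (3.59 − 0.865) / 6.19 = 0.44 mA.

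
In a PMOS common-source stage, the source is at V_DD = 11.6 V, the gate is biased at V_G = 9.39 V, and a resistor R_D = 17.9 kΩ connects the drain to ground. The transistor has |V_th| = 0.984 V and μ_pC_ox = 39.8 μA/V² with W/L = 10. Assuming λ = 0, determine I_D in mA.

I_D = 0.299 mA

V_SG = V_DD − V_G = 11.6 − 9.39 = 2.21 V, so V_ov = 2.21 − 0.984 = 1.23 V.
k_p = μ_pC_ox · (W/L) = 0.398 mA/V².
Assume saturation: I_D = ½ k_p V_ov² = 0.5 × 0.398 × 1.23² = 0.299 mA, giving V_SD = V_DD − I_D R_D = 11.6 − 0.299 × 17.9 = 6.25 V.
V_SD = 6.25 V ≥ V_ov = 1.23 V, confirming saturation.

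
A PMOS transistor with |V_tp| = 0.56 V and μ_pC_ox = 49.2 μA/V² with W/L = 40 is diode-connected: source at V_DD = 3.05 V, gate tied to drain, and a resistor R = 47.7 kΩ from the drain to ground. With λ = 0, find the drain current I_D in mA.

With gate tied to drain, V_SG = V_SD ≥ V_SG − |V_tp|, so the device is in saturation.
k_p = μ_pC_ox · (W/L) = 1.968 mA/V².
KCL at the drain: ½ k_p (V_SG − |V_tp|)² = (V_DD − V_SG)/R.
Let x = V_SG − 0.56. Then 46.9 x² + x − 2.49 = 0, giving x = 0.22 V (positive root), so V_SG = 0.78 V.
I_D = (V_DD − V_SG)/R = (3.05 − 0.78) / 47.7 = 0.0476 mA.

I_D = 0.0476 mA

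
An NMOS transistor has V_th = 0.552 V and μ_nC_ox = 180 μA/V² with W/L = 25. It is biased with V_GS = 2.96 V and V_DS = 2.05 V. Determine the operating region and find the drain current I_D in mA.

Triode; I_D = 12.8 mA

k_n = μ_nC_ox · (W/L) = 4.5 mA/V².
V_ov = V_GS − V_th = 2.96 − 0.552 = 2.41 V.
Since V_DS = 2.05 V < V_ov = 2.41 V, the device is in the triode region.
I_D = k_n [V_ov · V_DS − ½ V_DS²] = 4.5 × [2.41 × 2.05 − 0.5 × 2.05²] = 12.8 mA.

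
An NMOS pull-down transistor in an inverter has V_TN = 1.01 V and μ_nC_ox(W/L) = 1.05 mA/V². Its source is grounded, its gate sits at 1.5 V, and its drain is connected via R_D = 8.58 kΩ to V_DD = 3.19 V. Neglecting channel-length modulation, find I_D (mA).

V_GS = V_G = 1.5 V, so V_ov = 1.5 − 1.01 = 0.49 V.
Assume saturation: I_D = ½ k_n V_ov² = 0.5 × 1.05 × 0.49² = 0.126 mA, giving V_DS = V_DD − I_D R_D = 3.19 − 0.126 × 8.58 = 2.11 V.
V_DS = 2.11 V ≥ V_ov = 0.49 V, confirming saturation.

I_D = 0.126 mA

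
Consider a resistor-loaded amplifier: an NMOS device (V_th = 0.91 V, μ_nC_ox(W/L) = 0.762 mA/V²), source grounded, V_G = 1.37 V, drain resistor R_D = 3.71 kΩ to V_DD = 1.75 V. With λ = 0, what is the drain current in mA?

V_GS = V_G = 1.37 V, so V_ov = 1.37 − 0.91 = 0.46 V.
Assume saturation: I_D = ½ k_n V_ov² = 0.5 × 0.762 × 0.46² = 0.0806 mA, giving V_DS = V_DD − I_D R_D = 1.75 − 0.0806 × 3.71 = 1.45 V.
V_DS = 1.45 V ≥ V_ov = 0.46 V, confirming saturation.

I_D = 0.0806 mA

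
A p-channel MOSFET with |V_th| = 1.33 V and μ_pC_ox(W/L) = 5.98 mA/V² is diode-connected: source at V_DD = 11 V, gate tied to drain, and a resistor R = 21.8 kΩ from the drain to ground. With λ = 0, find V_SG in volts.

With gate tied to drain, V_SG = V_SD ≥ V_SG − |V_th|, so the device is in saturation.
KCL at the drain: ½ k_p (V_SG − |V_th|)² = (V_DD − V_SG)/R.
Let x = V_SG − 1.33. Then 65.2 x² + x − 9.67 = 0, giving x = 0.378 V (positive root), so V_SG = 1.71 V.
I_D = (V_DD − V_SG)/R = (11 − 1.71) / 21.8 = 0.426 mA.

V_SG = 1.71 V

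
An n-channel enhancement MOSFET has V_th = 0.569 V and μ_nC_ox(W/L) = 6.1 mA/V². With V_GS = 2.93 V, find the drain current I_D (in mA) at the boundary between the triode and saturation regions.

I_D = 17.0 mA

At the boundary V_DS = V_ov = V_GS − V_th = 2.93 − 0.569 = 2.36 V.
I_D = ½ k_n V_ov² = 0.5 × 6.1 × 2.36² = 17 mA.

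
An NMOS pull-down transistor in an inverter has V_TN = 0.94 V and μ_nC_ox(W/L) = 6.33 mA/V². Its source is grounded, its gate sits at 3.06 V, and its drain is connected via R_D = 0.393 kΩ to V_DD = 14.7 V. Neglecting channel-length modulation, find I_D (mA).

V_GS = V_G = 3.06 V, so V_ov = 3.06 − 0.94 = 2.12 V.
Assume saturation: I_D = ½ k_n V_ov² = 0.5 × 6.33 × 2.12² = 14.2 mA, giving V_DS = V_DD − I_D R_D = 14.7 − 14.2 × 0.393 = 9.11 V.
V_DS = 9.11 V ≥ V_ov = 2.12 V, confirming saturation.

I_D = 14.2 mA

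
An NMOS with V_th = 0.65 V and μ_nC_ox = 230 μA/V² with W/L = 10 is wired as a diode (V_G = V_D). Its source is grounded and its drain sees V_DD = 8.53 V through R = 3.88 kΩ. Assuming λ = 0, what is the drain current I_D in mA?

I_D = 1.72 mA

With gate tied to drain, V_GS = V_DS ≥ V_GS − V_th, so the device is in saturation.
k_n = μ_nC_ox · (W/L) = 2.3 mA/V².
KCL at the drain: ½ k_n (V_GS − V_th)² = (V_DD − V_GS)/R.
Let x = V_GS − 0.65. Then 4.46 x² + x − 7.88 = 0, giving x = 1.22 V (positive root), so V_GS = 1.87 V.
I_D = (V_DD − V_GS)/R = (8.53 − 1.87) / 3.88 = 1.72 mA.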